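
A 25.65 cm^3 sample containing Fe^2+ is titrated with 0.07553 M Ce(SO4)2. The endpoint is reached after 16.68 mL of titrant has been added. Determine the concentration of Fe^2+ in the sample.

n(Ce(SO4)2) = 0.07553 x 0.01668 = 0.001260 mol.
From the balanced equation, 1 mol Ce(SO4)2 reacts with 1 mol Fe^2+, so n(Fe^2+) = 0.001260 x 1/1 = 0.001260 mol.
[Fe^2+] = 0.001260 / 0.02565 L = 0.0491 M.

0.0491 M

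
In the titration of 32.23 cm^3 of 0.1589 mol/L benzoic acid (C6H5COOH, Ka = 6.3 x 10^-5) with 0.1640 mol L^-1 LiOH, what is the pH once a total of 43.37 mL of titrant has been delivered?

n(acid) = 0.1589 x 0.03223 = 0.005121 mol; n(LiOH) added = 0.1640 x 0.04337 = 0.007113 mol.
Base is in excess by 0.007113 - 0.005121 = 0.001991 mol in a total volume of 0.07560 L.
[OH^-] = 0.001991/0.07560 = 0.02634 M, so pOH = 1.58 and pH = 14.00 - 1.58 = 12.42.

12.42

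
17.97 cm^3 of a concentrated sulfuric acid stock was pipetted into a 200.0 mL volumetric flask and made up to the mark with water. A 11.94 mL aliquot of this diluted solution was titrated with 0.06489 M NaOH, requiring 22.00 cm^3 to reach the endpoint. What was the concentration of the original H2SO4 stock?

n(NaOH) = 0.06489 x 0.02200 = 0.001428 mol.
n(H2SO4) in the aliquot = 0.001428 x 1/2 = 0.0007138 mol.
[diluted H2SO4] = 0.0007138 / 0.01194 = 0.05978 M.
Dilution factor = 200.0/17.97 = 11.13, so [stock] = 0.05978 x 11.13 = 0.665 M.

0.665 M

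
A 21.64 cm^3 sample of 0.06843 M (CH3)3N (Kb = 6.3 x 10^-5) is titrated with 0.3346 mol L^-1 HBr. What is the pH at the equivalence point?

5.52

n((CH3)3N) = 0.06843 x 0.02164 = 0.001481 mol; V(HBr) at equivalence = 0.001481/0.3346 = 0.004426 L.
At equivalence the base is fully converted to (CH3)3NH+; total volume = 0.02607 L, so [(CH3)3NH+] = 0.001481/0.02607 = 0.05681 M.
Ka((CH3)3NH+) = Kw/Kb = 1.0e-14 / 6.3 x 10^-5 = 1.59e-10.
[H^+] = sqrt(Ka x [(CH3)3NH+]) = sqrt(1.59e-10 x 0.05681) = 3.00e-6 M.
pH = -log(3.00e-6) = 5.52.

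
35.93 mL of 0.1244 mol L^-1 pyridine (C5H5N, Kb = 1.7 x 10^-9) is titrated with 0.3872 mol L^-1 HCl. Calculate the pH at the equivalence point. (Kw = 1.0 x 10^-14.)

3.13

n(C5H5N) = 0.1244 x 0.03593 = 0.004470 mol; V(HCl) at equivalence = 0.004470/0.3872 = 0.01154 L.
At equivalence the base is fully converted to C5H5NH+; total volume = 0.04747 L, so [C5H5NH+] = 0.004470/0.04747 = 0.09415 M.
Ka(C5H5NH+) = Kw/Kb = 1.0e-14 / 1.7 x 10^-9 = 5.88e-6.
[H^+] = sqrt(Ka x [C5H5NH+]) = sqrt(5.88e-6 x 0.09415) = 0.000744 M.
pH = -log(0.000744) = 3.13.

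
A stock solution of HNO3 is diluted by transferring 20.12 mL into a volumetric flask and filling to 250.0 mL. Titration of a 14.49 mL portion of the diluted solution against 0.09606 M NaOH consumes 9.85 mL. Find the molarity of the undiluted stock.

n(NaOH) = 0.09606 x 0.009850 = 0.0009462 mol.
n(HNO3) in the aliquot = 0.0009462 mol.
[diluted HNO3] = 0.0009462 / 0.01449 = 0.06530 M.
Dilution factor = 250.0/20.12 = 12.43, so [stock] = 0.06530 x 12.43 = 0.811 M.

0.811 M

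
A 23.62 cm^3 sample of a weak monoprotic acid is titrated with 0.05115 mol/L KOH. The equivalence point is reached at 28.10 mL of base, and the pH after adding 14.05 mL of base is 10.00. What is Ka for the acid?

1.0 x 10^-10

14.05 mL is half of the equivalence volume, so this is the half-equivalence point where [HA] = [A^-].
At half-equivalence pH = pKa, so pKa = 10.00.
Ka = 10^(-10.00) = 1.0 x 10^-10.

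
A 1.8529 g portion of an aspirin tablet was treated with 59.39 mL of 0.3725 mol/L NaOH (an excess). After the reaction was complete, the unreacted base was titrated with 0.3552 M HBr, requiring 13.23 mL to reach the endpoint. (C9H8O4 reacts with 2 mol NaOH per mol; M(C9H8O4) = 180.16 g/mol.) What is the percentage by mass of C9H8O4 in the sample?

84.7%

Total n(NaOH) added = 0.3725 x 0.05939 = 0.02212 mol.
n(HBr) used = 0.3552 x 0.01323 = 0.004699 mol, which equals the excess n(NaOH).
So n(NaOH) consumed by the sample = 0.02212 - 0.004699 = 0.01742 mol.
n(C9H8O4) = 0.01742 / 2 = 0.008712 mol.
mass C9H8O4 = 0.008712 x 180.16 = 1.570 g, so %C9H8O4 = 1.570/1.8529 x 100 = 84.7%.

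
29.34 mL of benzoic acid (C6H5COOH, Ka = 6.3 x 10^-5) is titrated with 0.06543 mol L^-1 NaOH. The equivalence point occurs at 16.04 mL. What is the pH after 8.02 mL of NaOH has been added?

4.20

8.02 mL is exactly half the equivalence volume (16.04/2), i.e. the half-equivalence point.
There, n(HA) = n(A^-), so pH = pKa = -log(6.3 x 10^-5) = 4.20.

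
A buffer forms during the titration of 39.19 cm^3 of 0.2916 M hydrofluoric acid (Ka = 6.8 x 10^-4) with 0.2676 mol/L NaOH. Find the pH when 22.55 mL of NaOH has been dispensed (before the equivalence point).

Initial n(HF) = 0.2916 x 0.03919 = 0.01143 mol.
n(NaOH) added = 0.2676 x 0.02255 = 0.006034 mol, converting that many moles of HF to F-.
Remaining n(HF) = 0.005393 mol; n(F-) = 0.006034 mol.
By Henderson-Hasselbalch, pH = pKa + log([A^-]/[HA]) = 3.17 + log(0.006034/0.005393) = 3.17 + (+0.05) = 3.22.

3.22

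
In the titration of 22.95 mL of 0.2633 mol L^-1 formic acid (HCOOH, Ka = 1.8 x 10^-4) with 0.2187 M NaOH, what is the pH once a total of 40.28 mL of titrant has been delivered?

n(acid) = 0.2633 x 0.02295 = 0.006043 mol; n(NaOH) added = 0.2187 x 0.04028 = 0.008809 mol.
Base is in excess by 0.008809 - 0.006043 = 0.002767 mol in a total volume of 0.06323 L.
[OH^-] = 0.002767/0.06323 = 0.04375 M, so pOH = 1.36 and pH = 14.00 - 1.36 = 12.64.

12.64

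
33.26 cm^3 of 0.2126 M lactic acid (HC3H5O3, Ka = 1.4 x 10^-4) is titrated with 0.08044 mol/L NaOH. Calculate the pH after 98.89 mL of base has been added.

n(acid) = 0.2126 x 0.03326 = 0.007071 mol; n(NaOH) added = 0.08044 x 0.09889 = 0.007955 mol.
Base is in excess by 0.007955 - 0.007071 = 0.0008836 mol in a total volume of 0.1322 L.
[OH^-] = 0.0008836/0.1322 = 0.006687 M, so pOH = 2.17 and pH = 14.00 - 2.17 = 11.83.

11.83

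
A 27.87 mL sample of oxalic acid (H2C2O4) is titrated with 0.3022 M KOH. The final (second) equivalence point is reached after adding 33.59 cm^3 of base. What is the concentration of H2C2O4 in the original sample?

n(KOH) = 0.3022 x 0.03359 = 0.01015 mol.
At the final (second) equivalence point, 2 mol OH^- react per mol H2C2O4, so n(H2C2O4) = 0.01015 / 2 = 0.005075 mol.
[H2C2O4] = 0.005075 / 0.02787 L = 0.182 M.

0.182 M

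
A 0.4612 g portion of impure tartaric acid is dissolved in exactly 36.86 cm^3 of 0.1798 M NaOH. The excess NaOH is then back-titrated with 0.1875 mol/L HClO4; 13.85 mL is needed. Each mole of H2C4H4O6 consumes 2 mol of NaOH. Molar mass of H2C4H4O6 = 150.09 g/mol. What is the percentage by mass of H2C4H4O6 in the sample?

65.6%

Total n(NaOH) added = 0.1798 x 0.03686 = 0.006627 mol.
n(HClO4) used = 0.1875 x 0.01385 = 0.002597 mol, which equals the excess n(NaOH).
So n(NaOH) consumed by the sample = 0.006627 - 0.002597 = 0.004031 mol.
n(H2C4H4O6) = 0.004031 / 2 = 0.002015 mol.
mass H2C4H4O6 = 0.002015 x 150.09 = 0.3025 g, so %H2C4H4O6 = 0.3025/0.4612 x 100 = 65.6%.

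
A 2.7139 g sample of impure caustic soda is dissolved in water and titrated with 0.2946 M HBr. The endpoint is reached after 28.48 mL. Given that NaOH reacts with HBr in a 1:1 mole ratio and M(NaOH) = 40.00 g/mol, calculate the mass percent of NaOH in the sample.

12.4%

n(HBr) = 0.2946 x 0.02848 = 0.008390 mol.
n(NaOH) = 0.008390 / 1 = 0.008390 mol.
mass of NaOH = 0.008390 x 40.00 = 0.3356 g.
% purity = 0.3356 / 2.7139 x 100 = 12.4%.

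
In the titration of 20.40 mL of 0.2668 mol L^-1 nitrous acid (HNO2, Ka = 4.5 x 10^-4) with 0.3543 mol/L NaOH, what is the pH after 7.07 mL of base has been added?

Initial n(HNO2) = 0.2668 x 0.02040 = 0.005443 mol.
n(NaOH) added = 0.3543 x 0.007070 = 0.002505 mol, converting that many moles of HNO2 to NO2-.
Remaining n(HNO2) = 0.002938 mol; n(NO2-) = 0.002505 mol.
By Henderson-Hasselbalch, pH = pKa + log([A^-]/[HA]) = 3.35 + log(0.002505/0.002938) = 3.35 + (-0.07) = 3.28.

3.28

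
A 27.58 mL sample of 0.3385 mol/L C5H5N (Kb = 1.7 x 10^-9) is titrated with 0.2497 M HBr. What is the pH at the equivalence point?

n(C5H5N) = 0.3385 x 0.02758 = 0.009336 mol; V(HBr) at equivalence = 0.009336/0.2497 = 0.03739 L.
At equivalence the base is fully converted to C5H5NH+; total volume = 0.06497 L, so [C5H5NH+] = 0.009336/0.06497 = 0.1437 M.
Ka(C5H5NH+) = Kw/Kb = 1.0e-14 / 1.7 x 10^-9 = 5.88e-6.
[H^+] = sqrt(Ka x [C5H5NH+]) = sqrt(5.88e-6 x 0.1437) = 0.000919 M.
pH = -log(0.000919) = 3.04.

3.04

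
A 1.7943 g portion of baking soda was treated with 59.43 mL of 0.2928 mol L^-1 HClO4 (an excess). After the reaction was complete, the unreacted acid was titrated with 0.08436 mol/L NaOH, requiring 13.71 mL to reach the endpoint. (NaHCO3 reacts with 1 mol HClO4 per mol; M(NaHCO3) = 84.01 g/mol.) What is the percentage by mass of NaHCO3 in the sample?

Total n(HClO4) added = 0.2928 x 0.05943 = 0.01740 mol.
n(NaOH) used = 0.08436 x 0.01371 = 0.001157 mol, which equals the excess n(HClO4).
So n(HClO4) consumed by the sample = 0.01740 - 0.001157 = 0.01624 mol.
n(NaHCO3) = 0.01624 / 1 = 0.01624 mol.
mass NaHCO3 = 0.01624 x 84.01 = 1.365 g, so %NaHCO3 = 1.365/1.7943 x 100 = 76.1%.

76.1%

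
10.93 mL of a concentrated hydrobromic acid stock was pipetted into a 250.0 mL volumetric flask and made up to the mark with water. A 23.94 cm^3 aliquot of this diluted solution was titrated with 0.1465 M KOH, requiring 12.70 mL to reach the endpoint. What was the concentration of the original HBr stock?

1.78 M

n(KOH) = 0.1465 x 0.01270 = 0.001861 mol.
n(HBr) in the aliquot = 0.001861 mol.
[diluted HBr] = 0.001861 / 0.02394 = 0.07772 M.
Dilution factor = 250.0/10.93 = 22.87, so [stock] = 0.07772 x 22.87 = 1.78 M.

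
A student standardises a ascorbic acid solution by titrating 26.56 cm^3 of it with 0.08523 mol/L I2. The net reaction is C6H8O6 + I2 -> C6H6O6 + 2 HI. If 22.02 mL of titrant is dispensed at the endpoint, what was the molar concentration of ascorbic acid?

0.0707 M

n(I2) = 0.08523 x 0.02202 = 0.001877 mol.
From the balanced equation, 1 mol I2 reacts with 1 mol ascorbic acid, so n(ascorbic acid) = 0.001877 x 1/1 = 0.001877 mol.
[ascorbic acid] = 0.001877 / 0.02656 L = 0.0707 M.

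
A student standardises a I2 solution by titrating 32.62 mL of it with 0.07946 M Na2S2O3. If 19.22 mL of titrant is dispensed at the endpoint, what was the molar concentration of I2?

0.0234 M

n(Na2S2O3) = 0.07946 x 0.01922 = 0.001527 mol.
From the balanced equation, 2 mol Na2S2O3 reacts with 1 mol I2, so n(I2) = 0.001527 x 1/2 = 0.0007636 mol.
[I2] = 0.0007636 / 0.03262 L = 0.0234 M.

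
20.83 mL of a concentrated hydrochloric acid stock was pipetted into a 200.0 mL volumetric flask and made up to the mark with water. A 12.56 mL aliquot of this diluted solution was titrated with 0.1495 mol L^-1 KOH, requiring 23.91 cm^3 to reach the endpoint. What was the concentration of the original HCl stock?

2.73 M

n(KOH) = 0.1495 x 0.02391 = 0.003575 mol.
n(HCl) in the aliquot = 0.003575 mol.
[diluted HCl] = 0.003575 / 0.01256 = 0.2846 M.
Dilution factor = 200.0/20.83 = 9.602, so [stock] = 0.2846 x 9.602 = 2.73 M.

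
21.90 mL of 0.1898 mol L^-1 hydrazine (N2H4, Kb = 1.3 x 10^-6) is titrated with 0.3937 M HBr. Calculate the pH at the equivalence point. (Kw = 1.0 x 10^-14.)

4.50

n(N2H4) = 0.1898 x 0.02190 = 0.004157 mol; V(HBr) at equivalence = 0.004157/0.3937 = 0.01056 L.
At equivalence the base is fully converted to N2H5+; total volume = 0.03246 L, so [N2H5+] = 0.004157/0.03246 = 0.1281 M.
Ka(N2H5+) = Kw/Kb = 1.0e-14 / 1.3 x 10^-6 = 7.69e-9.
[H^+] = sqrt(Ka x [N2H5+]) = sqrt(7.69e-9 x 0.1281) = 3.14e-5 M.
pH = -log(3.14e-5) = 4.50.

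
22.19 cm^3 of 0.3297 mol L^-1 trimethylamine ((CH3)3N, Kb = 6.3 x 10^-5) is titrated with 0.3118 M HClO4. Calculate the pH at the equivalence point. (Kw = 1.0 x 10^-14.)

n((CH3)3N) = 0.3297 x 0.02219 = 0.007316 mol; V(HClO4) at equivalence = 0.007316/0.3118 = 0.02346 L.
At equivalence the base is fully converted to (CH3)3NH+; total volume = 0.04565 L, so [(CH3)3NH+] = 0.007316/0.04565 = 0.1603 M.
Ka((CH3)3NH+) = Kw/Kb = 1.0e-14 / 6.3 x 10^-5 = 1.59e-10.
[H^+] = sqrt(Ka x [(CH3)3NH+]) = sqrt(1.59e-10 x 0.1603) = 5.04e-6 M.
pH = -log(5.04e-6) = 5.30.

5.30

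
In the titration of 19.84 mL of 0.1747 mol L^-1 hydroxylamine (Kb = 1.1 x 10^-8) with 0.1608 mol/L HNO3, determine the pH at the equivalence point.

n(NH2OH) = 0.1747 x 0.01984 = 0.003466 mol; V(HNO3) at equivalence = 0.003466/0.1608 = 0.02156 L.
At equivalence the base is fully converted to NH3OH+; total volume = 0.04140 L, so [NH3OH+] = 0.003466/0.04140 = 0.08373 M.
Ka(NH3OH+) = Kw/Kb = 1.0e-14 / 1.1 x 10^-8 = 9.09e-7.
[H^+] = sqrt(Ka x [NH3OH+]) = sqrt(9.09e-7 x 0.08373) = 0.000276 M.
pH = -log(0.000276) = 3.56.

3.56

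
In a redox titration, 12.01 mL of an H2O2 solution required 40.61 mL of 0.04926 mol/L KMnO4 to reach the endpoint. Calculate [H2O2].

n(KMnO4) = 0.04926 x 0.04061 = 0.002000 mol.
From the balanced equation, 2 mol KMnO4 reacts with 5 mol H2O2, so n(H2O2) = 0.002000 x 5/2 = 0.005001 mol.
[H2O2] = 0.005001 / 0.01201 L = 0.416 M.

0.416 M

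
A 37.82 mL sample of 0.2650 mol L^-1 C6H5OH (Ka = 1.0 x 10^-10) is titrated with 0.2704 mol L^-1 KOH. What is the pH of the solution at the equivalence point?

n(C6H5OH) = 0.2650 x 0.03782 = 0.01002 mol; V(KOH) at equivalence = 0.01002/0.2704 = 0.03706 L.
At equivalence all the acid is converted to C6H5O-; total volume = 0.03782 + 0.03706 = 0.07488 L, so [C6H5O-] = 0.01002/0.07488 = 0.1338 M.
Kb = Kw/Ka = 1.0e-14 / 1.0 x 10^-10 = 0.000100.
[OH^-] = sqrt(Kb x [C6H5O-]) = sqrt(0.000100 x 0.1338) = 0.00366 M.
pOH = 2.44, so pH = 14.00 - 2.44 = 11.56.

11.56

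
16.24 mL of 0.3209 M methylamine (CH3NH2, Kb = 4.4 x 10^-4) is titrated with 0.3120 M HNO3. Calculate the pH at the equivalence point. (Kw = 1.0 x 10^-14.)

5.72

n(CH3NH2) = 0.3209 x 0.01624 = 0.005211 mol; V(HNO3) at equivalence = 0.005211/0.3120 = 0.01670 L.
At equivalence the base is fully converted to CH3NH3+; total volume = 0.03294 L, so [CH3NH3+] = 0.005211/0.03294 = 0.1582 M.
Ka(CH3NH3+) = Kw/Kb = 1.0e-14 / 4.4 x 10^-4 = 2.27e-11.
[H^+] = sqrt(Ka x [CH3NH3+]) = sqrt(2.27e-11 x 0.1582) = 1.90e-6 M.
pH = -log(1.90e-6) = 5.72.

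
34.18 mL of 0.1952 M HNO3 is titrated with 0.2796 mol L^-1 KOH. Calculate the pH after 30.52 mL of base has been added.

n(acid) = 0.1952 x 0.03418 = 0.006672 mol; n(KOH) added = 0.2796 x 0.03052 = 0.008533 mol.
Base is in excess by 0.008533 - 0.006672 = 0.001861 mol in a total volume of 0.06470 L.
[OH^-] = 0.001861/0.06470 = 0.02877 M, so pOH = 1.54 and pH = 14.00 - 1.54 = 12.46.

12.46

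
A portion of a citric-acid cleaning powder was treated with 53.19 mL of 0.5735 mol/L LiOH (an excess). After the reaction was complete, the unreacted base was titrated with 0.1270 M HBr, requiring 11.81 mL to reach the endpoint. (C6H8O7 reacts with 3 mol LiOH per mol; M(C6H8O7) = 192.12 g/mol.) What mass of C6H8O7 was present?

1.86 g

Total n(LiOH) added = 0.5735 x 0.05319 = 0.03050 mol.
n(HBr) used = 0.1270 x 0.01181 = 0.001500 mol, which equals the excess n(LiOH).
So n(LiOH) consumed by the sample = 0.03050 - 0.001500 = 0.02900 mol.
n(C6H8O7) = 0.02900 / 3 = 0.009668 mol.
mass = 0.009668 mol x 192.12 g/mol = 1.86 g.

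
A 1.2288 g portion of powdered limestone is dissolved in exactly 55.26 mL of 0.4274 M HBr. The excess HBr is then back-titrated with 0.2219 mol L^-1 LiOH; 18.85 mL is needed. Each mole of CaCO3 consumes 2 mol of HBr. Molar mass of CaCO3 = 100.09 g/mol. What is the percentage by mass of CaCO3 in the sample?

79.2%

Total n(HBr) added = 0.4274 x 0.05526 = 0.02362 mol.
n(LiOH) used = 0.2219 x 0.01885 = 0.004183 mol, which equals the excess n(HBr).
So n(HBr) consumed by the sample = 0.02362 - 0.004183 = 0.01944 mol.
n(CaCO3) = 0.01944 / 2 = 0.009718 mol.
mass CaCO3 = 0.009718 x 100.09 = 0.9726 g, so %CaCO3 = 0.9726/1.2288 x 100 = 79.2%.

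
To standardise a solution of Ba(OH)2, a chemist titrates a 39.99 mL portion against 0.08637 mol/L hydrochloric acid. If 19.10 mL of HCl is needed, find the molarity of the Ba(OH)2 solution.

n(HCl) delivered = 0.08637 x 0.01910 = 0.001650 mol.
The reaction is 1 Ba(OH)2 + 2 HCl, so n(Ba(OH)2) = 0.001650 x 1/2 = 0.0008248 mol.
[Ba(OH)2] = 0.0008248 mol / 0.03999 L = 0.0206 M.

0.0206 M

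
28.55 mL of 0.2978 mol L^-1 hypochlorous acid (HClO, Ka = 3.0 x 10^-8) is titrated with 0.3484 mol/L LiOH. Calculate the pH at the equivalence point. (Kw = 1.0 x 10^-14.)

10.36

n(HClO) = 0.2978 x 0.02855 = 0.008502 mol; V(LiOH) at equivalence = 0.008502/0.3484 = 0.02440 L.
At equivalence all the acid is converted to ClO-; total volume = 0.02855 + 0.02440 = 0.05295 L, so [ClO-] = 0.008502/0.05295 = 0.1606 M.
Kb = Kw/Ka = 1.0e-14 / 3.0 x 10^-8 = 3.33e-7.
[OH^-] = sqrt(Kb x [ClO-]) = sqrt(3.33e-7 x 0.1606) = 0.000231 M.
pOH = 3.64, so pH = 14.00 - 3.64 = 10.36.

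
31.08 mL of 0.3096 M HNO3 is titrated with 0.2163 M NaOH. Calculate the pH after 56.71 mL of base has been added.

12.48

n(acid) = 0.3096 x 0.03108 = 0.009622 mol; n(NaOH) added = 0.2163 x 0.05671 = 0.01227 mol.
Base is in excess by 0.01227 - 0.009622 = 0.002644 mol in a total volume of 0.08779 L.
[OH^-] = 0.002644/0.08779 = 0.03012 M, so pOH = 1.52 and pH = 14.00 - 1.52 = 12.48.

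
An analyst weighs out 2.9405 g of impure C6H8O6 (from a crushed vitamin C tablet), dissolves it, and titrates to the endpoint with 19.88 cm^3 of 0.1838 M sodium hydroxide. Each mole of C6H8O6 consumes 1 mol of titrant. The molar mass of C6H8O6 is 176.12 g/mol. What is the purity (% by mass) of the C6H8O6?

n(NaOH) = 0.1838 x 0.01988 = 0.003654 mol.
n(C6H8O6) = 0.003654 / 1 = 0.003654 mol.
mass of C6H8O6 = 0.003654 x 176.12 = 0.6435 g.
% purity = 0.6435 / 2.9405 x 100 = 21.9%.

21.9%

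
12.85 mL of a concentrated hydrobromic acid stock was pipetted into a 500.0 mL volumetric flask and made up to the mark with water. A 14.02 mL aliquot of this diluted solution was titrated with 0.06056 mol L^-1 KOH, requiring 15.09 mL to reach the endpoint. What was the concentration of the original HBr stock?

n(KOH) = 0.06056 x 0.01509 = 0.0009139 mol.
n(HBr) in the aliquot = 0.0009139 mol.
[diluted HBr] = 0.0009139 / 0.01402 = 0.06518 M.
Dilution factor = 500.0/12.85 = 38.91, so [stock] = 0.06518 x 38.91 = 2.54 M.

2.54 M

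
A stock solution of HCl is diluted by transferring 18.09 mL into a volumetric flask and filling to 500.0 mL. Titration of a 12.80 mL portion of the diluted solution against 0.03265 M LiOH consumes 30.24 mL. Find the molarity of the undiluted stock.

2.13 M

n(LiOH) = 0.03265 x 0.03024 = 0.0009873 mol.
n(HCl) in the aliquot = 0.0009873 mol.
[diluted HCl] = 0.0009873 / 0.01280 = 0.07714 M.
Dilution factor = 500.0/18.09 = 27.64, so [stock] = 0.07714 x 27.64 = 2.13 M.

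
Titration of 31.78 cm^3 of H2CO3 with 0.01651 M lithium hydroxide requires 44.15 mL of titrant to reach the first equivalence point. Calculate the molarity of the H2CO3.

n(LiOH) = 0.01651 x 0.04415 = 0.0007289 mol.
At the first equivalence point, 1 mol OH^- react per mol H2CO3, so n(H2CO3) = 0.0007289 / 1 = 0.0007289 mol.
[H2CO3] = 0.0007289 / 0.03178 L = 0.0229 M.

0.0229 M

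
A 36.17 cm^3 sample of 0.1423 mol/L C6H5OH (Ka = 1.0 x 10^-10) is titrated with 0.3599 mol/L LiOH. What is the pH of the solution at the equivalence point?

11.50

n(C6H5OH) = 0.1423 x 0.03617 = 0.005147 mol; V(LiOH) at equivalence = 0.005147/0.3599 = 0.01430 L.
At equivalence all the acid is converted to C6H5O-; total volume = 0.03617 + 0.01430 = 0.05047 L, so [C6H5O-] = 0.005147/0.05047 = 0.1020 M.
Kb = Kw/Ka = 1.0e-14 / 1.0 x 10^-10 = 0.000100.
[OH^-] = sqrt(Kb x [C6H5O-]) = sqrt(0.000100 x 0.1020) = 0.00319 M.
pOH = 2.50, so pH = 14.00 - 2.50 = 11.50.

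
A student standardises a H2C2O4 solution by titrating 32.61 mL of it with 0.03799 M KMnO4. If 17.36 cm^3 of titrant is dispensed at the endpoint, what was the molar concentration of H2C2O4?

n(KMnO4) = 0.03799 x 0.01736 = 0.0006595 mol.
From the balanced equation, 2 mol KMnO4 reacts with 5 mol H2C2O4, so n(H2C2O4) = 0.0006595 x 5/2 = 0.001649 mol.
[H2C2O4] = 0.001649 / 0.03261 L = 0.0506 M.

0.0506 M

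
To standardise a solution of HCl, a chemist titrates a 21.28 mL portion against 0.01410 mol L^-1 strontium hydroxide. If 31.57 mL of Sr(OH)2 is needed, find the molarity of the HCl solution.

0.0418 M

n(Sr(OH)2) delivered = 0.01410 x 0.03157 = 0.0004451 mol.
The reaction is 2 HCl + 1 Sr(OH)2, so n(HCl) = 0.0004451 x 2/1 = 0.0008903 mol.
[HCl] = 0.0008903 mol / 0.02128 L = 0.0418 M.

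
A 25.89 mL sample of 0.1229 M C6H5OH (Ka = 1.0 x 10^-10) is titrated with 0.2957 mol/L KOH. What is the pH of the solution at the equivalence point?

n(C6H5OH) = 0.1229 x 0.02589 = 0.003182 mol; V(KOH) at equivalence = 0.003182/0.2957 = 0.01076 L.
At equivalence all the acid is converted to C6H5O-; total volume = 0.02589 + 0.01076 = 0.03665 L, so [C6H5O-] = 0.003182/0.03665 = 0.08682 M.
Kb = Kw/Ka = 1.0e-14 / 1.0 x 10^-10 = 0.000100.
[OH^-] = sqrt(Kb x [C6H5O-]) = sqrt(0.000100 x 0.08682) = 0.00295 M.
pOH = 2.53, so pH = 14.00 - 2.53 = 11.47.

11.47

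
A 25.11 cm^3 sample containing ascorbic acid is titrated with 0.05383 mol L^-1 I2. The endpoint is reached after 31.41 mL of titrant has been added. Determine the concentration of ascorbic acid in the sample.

0.0673 M

n(I2) = 0.05383 x 0.03141 = 0.001691 mol.
From the balanced equation, 1 mol I2 reacts with 1 mol ascorbic acid, so n(ascorbic acid) = 0.001691 x 1/1 = 0.001691 mol.
[ascorbic acid] = 0.001691 / 0.02511 L = 0.0673 M.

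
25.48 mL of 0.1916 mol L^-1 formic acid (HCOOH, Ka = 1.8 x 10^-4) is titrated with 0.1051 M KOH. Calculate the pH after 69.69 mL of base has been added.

n(acid) = 0.1916 x 0.02548 = 0.004882 mol; n(KOH) added = 0.1051 x 0.06969 = 0.007324 mol.
Base is in excess by 0.007324 - 0.004882 = 0.002442 mol in a total volume of 0.09517 L.
[OH^-] = 0.002442/0.09517 = 0.02566 M, so pOH = 1.59 and pH = 14.00 - 1.59 = 12.41.

12.41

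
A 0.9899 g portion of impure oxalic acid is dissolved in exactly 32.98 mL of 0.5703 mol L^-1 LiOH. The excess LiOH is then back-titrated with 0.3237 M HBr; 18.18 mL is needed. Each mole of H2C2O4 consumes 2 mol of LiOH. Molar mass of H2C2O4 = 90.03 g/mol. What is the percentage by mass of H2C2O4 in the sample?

58.8%

Total n(LiOH) added = 0.5703 x 0.03298 = 0.01881 mol.
n(HBr) used = 0.3237 x 0.01818 = 0.005885 mol, which equals the excess n(LiOH).
So n(LiOH) consumed by the sample = 0.01881 - 0.005885 = 0.01292 mol.
n(H2C2O4) = 0.01292 / 2 = 0.006462 mol.
mass H2C2O4 = 0.006462 x 90.03 = 0.5818 g, so %H2C2O4 = 0.5818/0.9899 x 100 = 58.8%.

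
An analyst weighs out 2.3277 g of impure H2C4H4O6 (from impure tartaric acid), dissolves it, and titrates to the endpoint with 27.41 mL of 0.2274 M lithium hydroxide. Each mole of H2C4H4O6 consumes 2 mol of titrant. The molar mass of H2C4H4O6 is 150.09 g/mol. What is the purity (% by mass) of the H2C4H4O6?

n(LiOH) = 0.2274 x 0.02741 = 0.006233 mol.
n(H2C4H4O6) = 0.006233 / 2 = 0.003117 mol.
mass of H2C4H4O6 = 0.003117 x 150.09 = 0.4678 g.
% purity = 0.4678 / 2.3277 x 100 = 20.1%.

20.1%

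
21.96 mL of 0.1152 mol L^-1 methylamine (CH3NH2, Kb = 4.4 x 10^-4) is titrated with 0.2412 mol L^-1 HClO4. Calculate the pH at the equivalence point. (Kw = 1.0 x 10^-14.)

n(CH3NH2) = 0.1152 x 0.02196 = 0.002530 mol; V(HClO4) at equivalence = 0.002530/0.2412 = 0.01049 L.
At equivalence the base is fully converted to CH3NH3+; total volume = 0.03245 L, so [CH3NH3+] = 0.002530/0.03245 = 0.07796 M.
Ka(CH3NH3+) = Kw/Kb = 1.0e-14 / 4.4 x 10^-4 = 2.27e-11.
[H^+] = sqrt(Ka x [CH3NH3+]) = sqrt(2.27e-11 x 0.07796) = 1.33e-6 M.
pH = -log(1.33e-6) = 5.88.

5.88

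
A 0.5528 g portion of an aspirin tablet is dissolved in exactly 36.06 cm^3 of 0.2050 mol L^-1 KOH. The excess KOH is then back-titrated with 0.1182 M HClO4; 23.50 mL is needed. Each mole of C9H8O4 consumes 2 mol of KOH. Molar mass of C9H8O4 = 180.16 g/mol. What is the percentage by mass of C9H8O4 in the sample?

75.2%

Total n(KOH) added = 0.2050 x 0.03606 = 0.007392 mol.
n(HClO4) used = 0.1182 x 0.02350 = 0.002778 mol, which equals the excess n(KOH).
So n(KOH) consumed by the sample = 0.007392 - 0.002778 = 0.004615 mol.
n(C9H8O4) = 0.004615 / 2 = 0.002307 mol.
mass C9H8O4 = 0.002307 x 180.16 = 0.4157 g, so %C9H8O4 = 0.4157/0.5528 x 100 = 75.2%.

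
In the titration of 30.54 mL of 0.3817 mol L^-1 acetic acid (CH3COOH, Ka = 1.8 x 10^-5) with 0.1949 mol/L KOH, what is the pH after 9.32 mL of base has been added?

4.01

Initial n(CH3COOH) = 0.3817 x 0.03054 = 0.01166 mol.
n(KOH) added = 0.1949 x 0.009320 = 0.001816 mol, converting that many moles of CH3COOH to CH3COO-.
Remaining n(CH3COOH) = 0.009841 mol; n(CH3COO-) = 0.001816 mol.
By Henderson-Hasselbalch, pH = pKa + log([A^-]/[HA]) = 4.74 + log(0.001816/0.009841) = 4.74 + (-0.73) = 4.01.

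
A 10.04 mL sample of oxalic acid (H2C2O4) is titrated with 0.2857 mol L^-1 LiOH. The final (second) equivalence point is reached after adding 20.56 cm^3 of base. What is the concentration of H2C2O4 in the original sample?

0.293 M

n(LiOH) = 0.2857 x 0.02056 = 0.005874 mol.
At the final (second) equivalence point, 2 mol OH^- react per mol H2C2O4, so n(H2C2O4) = 0.005874 / 2 = 0.002937 mol.
[H2C2O4] = 0.002937 / 0.01004 L = 0.293 M.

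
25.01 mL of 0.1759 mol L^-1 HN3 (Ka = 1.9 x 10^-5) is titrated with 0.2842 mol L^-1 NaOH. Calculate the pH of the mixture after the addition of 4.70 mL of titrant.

Initial n(HN3) = 0.1759 x 0.02501 = 0.004399 mol.
n(NaOH) added = 0.2842 x 0.004700 = 0.001336 mol, converting that many moles of HN3 to N3-.
Remaining n(HN3) = 0.003064 mol; n(N3-) = 0.001336 mol.
By Henderson-Hasselbalch, pH = pKa + log([A^-]/[HA]) = 4.72 + log(0.001336/0.003064) = 4.72 + (-0.36) = 4.36.

4.36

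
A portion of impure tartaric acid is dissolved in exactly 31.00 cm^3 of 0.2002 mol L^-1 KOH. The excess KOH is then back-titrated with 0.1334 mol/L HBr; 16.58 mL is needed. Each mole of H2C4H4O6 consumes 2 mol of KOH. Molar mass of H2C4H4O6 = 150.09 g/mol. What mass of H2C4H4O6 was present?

Total n(KOH) added = 0.2002 x 0.03100 = 0.006206 mol.
n(HBr) used = 0.1334 x 0.01658 = 0.002212 mol, which equals the excess n(KOH).
So n(KOH) consumed by the sample = 0.006206 - 0.002212 = 0.003994 mol.
n(H2C4H4O6) = 0.003994 / 2 = 0.001997 mol.
mass = 0.001997 mol x 150.09 g/mol = 0.300 g.

0.300 g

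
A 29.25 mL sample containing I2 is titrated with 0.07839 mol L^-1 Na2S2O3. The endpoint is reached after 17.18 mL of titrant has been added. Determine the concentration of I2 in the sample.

0.0230 M

n(Na2S2O3) = 0.07839 x 0.01718 = 0.001347 mol.
From the balanced equation, 2 mol Na2S2O3 reacts with 1 mol I2, so n(I2) = 0.001347 x 1/2 = 0.0006734 mol.
[I2] = 0.0006734 / 0.02925 L = 0.0230 M.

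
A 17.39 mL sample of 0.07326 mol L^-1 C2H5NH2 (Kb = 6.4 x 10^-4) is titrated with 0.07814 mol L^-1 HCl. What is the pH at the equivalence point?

6.11

n(C2H5NH2) = 0.07326 x 0.01739 = 0.001274 mol; V(HCl) at equivalence = 0.001274/0.07814 = 0.01630 L.
At equivalence the base is fully converted to C2H5NH3+; total volume = 0.03369 L, so [C2H5NH3+] = 0.001274/0.03369 = 0.03781 M.
Ka(C2H5NH3+) = Kw/Kb = 1.0e-14 / 6.4 x 10^-4 = 1.56e-11.
[H^+] = sqrt(Ka x [C2H5NH3+]) = sqrt(1.56e-11 x 0.03781) = 7.69e-7 M.
pH = -log(7.69e-7) = 6.11.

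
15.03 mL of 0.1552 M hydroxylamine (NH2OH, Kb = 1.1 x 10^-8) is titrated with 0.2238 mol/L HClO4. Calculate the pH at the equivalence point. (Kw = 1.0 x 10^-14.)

3.54

n(NH2OH) = 0.1552 x 0.01503 = 0.002333 mol; V(HClO4) at equivalence = 0.002333/0.2238 = 0.01042 L.
At equivalence the base is fully converted to NH3OH+; total volume = 0.02545 L, so [NH3OH+] = 0.002333/0.02545 = 0.09165 M.
Ka(NH3OH+) = Kw/Kb = 1.0e-14 / 1.1 x 10^-8 = 9.09e-7.
[H^+] = sqrt(Ka x [NH3OH+]) = sqrt(9.09e-7 x 0.09165) = 0.000289 M.
pH = -log(0.000289) = 3.54.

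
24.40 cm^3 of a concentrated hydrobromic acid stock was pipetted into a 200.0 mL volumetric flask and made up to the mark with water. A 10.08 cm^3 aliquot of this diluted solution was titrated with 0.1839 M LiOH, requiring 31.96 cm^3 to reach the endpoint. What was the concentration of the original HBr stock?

n(LiOH) = 0.1839 x 0.03196 = 0.005877 mol.
n(HBr) in the aliquot = 0.005877 mol.
[diluted HBr] = 0.005877 / 0.01008 = 0.5831 M.
Dilution factor = 200.0/24.40 = 8.197, so [stock] = 0.5831 x 8.197 = 4.78 M.

4.78 M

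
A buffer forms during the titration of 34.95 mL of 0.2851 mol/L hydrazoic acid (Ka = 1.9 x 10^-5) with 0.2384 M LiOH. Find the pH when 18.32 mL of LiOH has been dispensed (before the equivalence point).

4.61

Initial n(HN3) = 0.2851 x 0.03495 = 0.009964 mol.
n(LiOH) added = 0.2384 x 0.01832 = 0.004367 mol, converting that many moles of HN3 to N3-.
Remaining n(HN3) = 0.005597 mol; n(N3-) = 0.004367 mol.
By Henderson-Hasselbalch, pH = pKa + log([A^-]/[HA]) = 4.72 + log(0.004367/0.005597) = 4.72 + (-0.11) = 4.61.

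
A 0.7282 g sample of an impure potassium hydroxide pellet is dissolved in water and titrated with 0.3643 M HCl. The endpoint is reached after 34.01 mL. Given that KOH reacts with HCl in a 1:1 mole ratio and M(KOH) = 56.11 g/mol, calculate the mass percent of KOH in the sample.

95.5%

n(HCl) = 0.3643 x 0.03401 = 0.01239 mol.
n(KOH) = 0.01239 / 1 = 0.01239 mol.
mass of KOH = 0.01239 x 56.11 = 0.6952 g.
% purity = 0.6952 / 0.7282 x 100 = 95.5%.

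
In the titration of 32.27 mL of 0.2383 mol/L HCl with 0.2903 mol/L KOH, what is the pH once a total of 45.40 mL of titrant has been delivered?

n(acid) = 0.2383 x 0.03227 = 0.007690 mol; n(KOH) added = 0.2903 x 0.04540 = 0.01318 mol.
Base is in excess by 0.01318 - 0.007690 = 0.005490 mol in a total volume of 0.07767 L.
[OH^-] = 0.005490/0.07767 = 0.07068 M, so pOH = 1.15 and pH = 14.00 - 1.15 = 12.85.

12.85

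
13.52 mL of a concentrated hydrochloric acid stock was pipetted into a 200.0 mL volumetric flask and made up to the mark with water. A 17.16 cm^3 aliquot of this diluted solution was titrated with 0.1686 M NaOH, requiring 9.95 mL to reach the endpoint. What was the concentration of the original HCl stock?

n(NaOH) = 0.1686 x 0.009950 = 0.001678 mol.
n(HCl) in the aliquot = 0.001678 mol.
[diluted HCl] = 0.001678 / 0.01716 = 0.09776 M.
Dilution factor = 200.0/13.52 = 14.79, so [stock] = 0.09776 x 14.79 = 1.45 M.

1.45 M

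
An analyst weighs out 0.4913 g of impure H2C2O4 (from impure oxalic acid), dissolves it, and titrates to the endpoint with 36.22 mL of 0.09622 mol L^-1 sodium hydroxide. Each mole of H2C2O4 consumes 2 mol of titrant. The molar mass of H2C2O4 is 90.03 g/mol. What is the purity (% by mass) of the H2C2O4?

n(NaOH) = 0.09622 x 0.03622 = 0.003485 mol.
n(H2C2O4) = 0.003485 / 2 = 0.001743 mol.
mass of H2C2O4 = 0.001743 x 90.03 = 0.1569 g.
% purity = 0.1569 / 0.4913 x 100 = 31.9%.

31.9%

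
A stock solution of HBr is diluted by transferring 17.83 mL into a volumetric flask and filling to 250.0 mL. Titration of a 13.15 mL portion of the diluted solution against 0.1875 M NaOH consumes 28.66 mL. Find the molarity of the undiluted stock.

n(NaOH) = 0.1875 x 0.02866 = 0.005374 mol.
n(HBr) in the aliquot = 0.005374 mol.
[diluted HBr] = 0.005374 / 0.01315 = 0.4087 M.
Dilution factor = 250.0/17.83 = 14.02, so [stock] = 0.4087 x 14.02 = 5.73 M.

5.73 M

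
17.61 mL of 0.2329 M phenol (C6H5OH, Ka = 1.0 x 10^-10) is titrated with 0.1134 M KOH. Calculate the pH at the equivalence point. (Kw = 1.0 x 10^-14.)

11.44

n(C6H5OH) = 0.2329 x 0.01761 = 0.004101 mol; V(KOH) at equivalence = 0.004101/0.1134 = 0.03617 L.
At equivalence all the acid is converted to C6H5O-; total volume = 0.01761 + 0.03617 = 0.05378 L, so [C6H5O-] = 0.004101/0.05378 = 0.07627 M.
Kb = Kw/Ka = 1.0e-14 / 1.0 x 10^-10 = 0.000100.
[OH^-] = sqrt(Kb x [C6H5O-]) = sqrt(0.000100 x 0.07627) = 0.00276 M.
pOH = 2.56, so pH = 14.00 - 2.56 = 11.44.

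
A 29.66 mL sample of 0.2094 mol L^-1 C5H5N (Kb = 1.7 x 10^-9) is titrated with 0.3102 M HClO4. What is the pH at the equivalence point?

n(C5H5N) = 0.2094 x 0.02966 = 0.006211 mol; V(HClO4) at equivalence = 0.006211/0.3102 = 0.02002 L.
At equivalence the base is fully converted to C5H5NH+; total volume = 0.04968 L, so [C5H5NH+] = 0.006211/0.04968 = 0.1250 M.
Ka(C5H5NH+) = Kw/Kb = 1.0e-14 / 1.7 x 10^-9 = 5.88e-6.
[H^+] = sqrt(Ka x [C5H5NH+]) = sqrt(5.88e-6 x 0.1250) = 0.000858 M.
pH = -log(0.000858) = 3.07.

3.07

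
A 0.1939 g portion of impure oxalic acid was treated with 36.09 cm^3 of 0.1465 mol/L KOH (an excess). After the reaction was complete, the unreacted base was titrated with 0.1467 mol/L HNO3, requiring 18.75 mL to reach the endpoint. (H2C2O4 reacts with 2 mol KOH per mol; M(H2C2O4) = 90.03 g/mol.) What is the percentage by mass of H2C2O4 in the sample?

Total n(KOH) added = 0.1465 x 0.03609 = 0.005287 mol.
n(HNO3) used = 0.1467 x 0.01875 = 0.002751 mol, which equals the excess n(KOH).
So n(KOH) consumed by the sample = 0.005287 - 0.002751 = 0.002537 mol.
n(H2C2O4) = 0.002537 / 2 = 0.001268 mol.
mass H2C2O4 = 0.001268 x 90.03 = 0.1142 g, so %H2C2O4 = 0.1142/0.1939 x 100 = 58.9%.

58.9%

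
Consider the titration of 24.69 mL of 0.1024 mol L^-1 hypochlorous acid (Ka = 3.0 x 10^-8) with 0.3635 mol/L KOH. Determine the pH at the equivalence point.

10.21

n(HClO) = 0.1024 x 0.02469 = 0.002528 mol; V(KOH) at equivalence = 0.002528/0.3635 = 0.006955 L.
At equivalence all the acid is converted to ClO-; total volume = 0.02469 + 0.006955 = 0.03165 L, so [ClO-] = 0.002528/0.03165 = 0.07989 M.
Kb = Kw/Ka = 1.0e-14 / 3.0 x 10^-8 = 3.33e-7.
[OH^-] = sqrt(Kb x [ClO-]) = sqrt(3.33e-7 x 0.07989) = 0.000163 M.
pOH = 3.79, so pH = 14.00 - 3.79 = 10.21.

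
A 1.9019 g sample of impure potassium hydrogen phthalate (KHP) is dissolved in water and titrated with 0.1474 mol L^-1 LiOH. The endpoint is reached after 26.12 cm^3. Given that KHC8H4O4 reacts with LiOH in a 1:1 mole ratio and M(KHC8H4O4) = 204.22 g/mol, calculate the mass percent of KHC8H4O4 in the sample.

41.3%

n(LiOH) = 0.1474 x 0.02612 = 0.003850 mol.
n(KHC8H4O4) = 0.003850 / 1 = 0.003850 mol.
mass of KHC8H4O4 = 0.003850 x 204.22 = 0.7863 g.
% purity = 0.7863 / 1.9019 x 100 = 41.3%.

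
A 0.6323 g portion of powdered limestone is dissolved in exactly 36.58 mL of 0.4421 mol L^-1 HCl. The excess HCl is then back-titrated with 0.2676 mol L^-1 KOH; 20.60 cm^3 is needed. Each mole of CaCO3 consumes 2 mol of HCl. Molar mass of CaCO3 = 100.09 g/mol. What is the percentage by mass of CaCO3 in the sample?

Total n(HCl) added = 0.4421 x 0.03658 = 0.01617 mol.
n(KOH) used = 0.2676 x 0.02060 = 0.005513 mol, which equals the excess n(HCl).
So n(HCl) consumed by the sample = 0.01617 - 0.005513 = 0.01066 mol.
n(CaCO3) = 0.01066 / 2 = 0.005330 mol.
mass CaCO3 = 0.005330 x 100.09 = 0.5335 g, so %CaCO3 = 0.5335/0.6323 x 100 = 84.4%.

84.4%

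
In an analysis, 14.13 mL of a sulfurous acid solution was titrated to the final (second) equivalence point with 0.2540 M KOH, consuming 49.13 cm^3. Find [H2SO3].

0.442 M

n(KOH) = 0.2540 x 0.04913 = 0.01248 mol.
At the final (second) equivalence point, 2 mol OH^- react per mol H2SO3, so n(H2SO3) = 0.01248 / 2 = 0.006240 mol.
[H2SO3] = 0.006240 / 0.01413 L = 0.442 M.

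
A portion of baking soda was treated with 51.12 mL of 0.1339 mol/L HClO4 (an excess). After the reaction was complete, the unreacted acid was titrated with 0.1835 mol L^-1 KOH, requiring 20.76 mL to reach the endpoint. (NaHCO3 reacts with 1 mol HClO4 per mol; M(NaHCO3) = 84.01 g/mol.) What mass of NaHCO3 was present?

Total n(HClO4) added = 0.1339 x 0.05112 = 0.006845 mol.
n(KOH) used = 0.1835 x 0.02076 = 0.003809 mol, which equals the excess n(HClO4).
So n(HClO4) consumed by the sample = 0.006845 - 0.003809 = 0.003036 mol.
n(NaHCO3) = 0.003036 / 1 = 0.003036 mol.
mass = 0.003036 mol x 84.01 g/mol = 0.255 g.

0.255 g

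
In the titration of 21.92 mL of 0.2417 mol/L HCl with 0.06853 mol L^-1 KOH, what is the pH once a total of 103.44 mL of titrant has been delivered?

12.15

n(acid) = 0.2417 x 0.02192 = 0.005298 mol; n(KOH) added = 0.06853 x 0.1034 = 0.007089 mol.
Base is in excess by 0.007089 - 0.005298 = 0.001791 mol in a total volume of 0.1254 L.
[OH^-] = 0.001791/0.1254 = 0.01428 M, so pOH = 1.85 and pH = 14.00 - 1.85 = 12.15.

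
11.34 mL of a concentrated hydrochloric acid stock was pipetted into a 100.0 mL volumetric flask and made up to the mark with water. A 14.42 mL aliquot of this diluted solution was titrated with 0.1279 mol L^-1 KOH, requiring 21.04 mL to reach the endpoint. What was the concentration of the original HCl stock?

1.65 M

n(KOH) = 0.1279 x 0.02104 = 0.002691 mol.
n(HCl) in the aliquot = 0.002691 mol.
[diluted HCl] = 0.002691 / 0.01442 = 0.1866 M.
Dilution factor = 100.0/11.34 = 8.818, so [stock] = 0.1866 x 8.818 = 1.65 M.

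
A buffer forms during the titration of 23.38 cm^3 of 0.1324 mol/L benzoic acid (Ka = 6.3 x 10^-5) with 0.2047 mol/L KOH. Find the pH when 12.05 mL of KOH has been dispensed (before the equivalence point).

4.79

Initial n(C6H5COOH) = 0.1324 x 0.02338 = 0.003096 mol.
n(KOH) added = 0.2047 x 0.01205 = 0.002467 mol, converting that many moles of C6H5COOH to C6H5COO-.
Remaining n(C6H5COOH) = 0.0006289 mol; n(C6H5COO-) = 0.002467 mol.
By Henderson-Hasselbalch, pH = pKa + log([A^-]/[HA]) = 4.20 + log(0.002467/0.0006289) = 4.20 + (+0.59) = 4.79.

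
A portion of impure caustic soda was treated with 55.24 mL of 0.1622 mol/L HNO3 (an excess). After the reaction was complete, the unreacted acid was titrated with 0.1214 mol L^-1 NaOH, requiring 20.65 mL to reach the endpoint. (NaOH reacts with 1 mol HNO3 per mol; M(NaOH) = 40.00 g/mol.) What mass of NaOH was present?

0.258 g

Total n(HNO3) added = 0.1622 x 0.05524 = 0.008960 mol.
n(NaOH) used = 0.1214 x 0.02065 = 0.002507 mol, which equals the excess n(HNO3).
So n(HNO3) consumed by the sample = 0.008960 - 0.002507 = 0.006453 mol.
n(NaOH) = 0.006453 / 1 = 0.006453 mol.
mass = 0.006453 mol x 40.00 g/mol = 0.258 g.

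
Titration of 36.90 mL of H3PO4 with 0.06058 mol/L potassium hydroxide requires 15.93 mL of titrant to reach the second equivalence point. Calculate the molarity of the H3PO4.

n(KOH) = 0.06058 x 0.01593 = 0.0009650 mol.
At the second equivalence point, 2 mol OH^- react per mol H3PO4, so n(H3PO4) = 0.0009650 / 2 = 0.0004825 mol.
[H3PO4] = 0.0004825 / 0.03690 L = 0.0131 M.

0.0131 M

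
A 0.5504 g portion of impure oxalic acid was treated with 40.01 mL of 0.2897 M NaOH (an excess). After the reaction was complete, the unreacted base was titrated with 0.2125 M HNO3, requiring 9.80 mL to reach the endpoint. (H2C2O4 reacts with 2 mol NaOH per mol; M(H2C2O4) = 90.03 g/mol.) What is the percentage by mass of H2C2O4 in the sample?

Total n(NaOH) added = 0.2897 x 0.04001 = 0.01159 mol.
n(HNO3) used = 0.2125 x 0.009800 = 0.002083 mol, which equals the excess n(NaOH).
So n(NaOH) consumed by the sample = 0.01159 - 0.002083 = 0.009508 mol.
n(H2C2O4) = 0.009508 / 2 = 0.004754 mol.
mass H2C2O4 = 0.004754 x 90.03 = 0.4280 g, so %H2C2O4 = 0.4280/0.5504 x 100 = 77.8%.

77.8%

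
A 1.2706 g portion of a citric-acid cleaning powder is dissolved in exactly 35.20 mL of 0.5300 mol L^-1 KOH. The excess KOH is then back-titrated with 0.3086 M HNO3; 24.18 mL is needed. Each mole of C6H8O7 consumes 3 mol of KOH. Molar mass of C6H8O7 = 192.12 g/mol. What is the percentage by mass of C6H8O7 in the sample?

Total n(KOH) added = 0.5300 x 0.03520 = 0.01866 mol.
n(HNO3) used = 0.3086 x 0.02418 = 0.007462 mol, which equals the excess n(KOH).
So n(KOH) consumed by the sample = 0.01866 - 0.007462 = 0.01119 mol.
n(C6H8O7) = 0.01119 / 3 = 0.003731 mol.
mass C6H8O7 = 0.003731 x 192.12 = 0.7169 g, so %C6H8O7 = 0.7169/1.2706 x 100 = 56.4%.

56.4%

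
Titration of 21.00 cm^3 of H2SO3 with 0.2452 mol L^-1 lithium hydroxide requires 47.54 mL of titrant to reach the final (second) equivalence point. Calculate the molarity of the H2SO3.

n(LiOH) = 0.2452 x 0.04754 = 0.01166 mol.
At the final (second) equivalence point, 2 mol OH^- react per mol H2SO3, so n(H2SO3) = 0.01166 / 2 = 0.005828 mol.
[H2SO3] = 0.005828 / 0.02100 L = 0.278 M.

0.278 M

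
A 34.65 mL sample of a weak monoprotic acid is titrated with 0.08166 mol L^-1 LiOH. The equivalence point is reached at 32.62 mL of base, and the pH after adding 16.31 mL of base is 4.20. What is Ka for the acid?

16.31 mL is half of the equivalence volume, so this is the half-equivalence point where [HA] = [A^-].
At half-equivalence pH = pKa, so pKa = 4.20.
Ka = 10^(-4.20) = 6.3 x 10^-5.

6.3 x 10^-5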